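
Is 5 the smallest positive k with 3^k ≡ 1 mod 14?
Powers of 3 mod 14: 3^1≡3, 3^2≡9, 3^3≡13, 3^4≡11, 3^5≡5, 3^6≡1. 3^5≡5≢1, so ord ≠ 5. No, the actual order is 6.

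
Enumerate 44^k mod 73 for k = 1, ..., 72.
44^1, 44^2, ..., 44^{72} mod 73: [44, 38, 66, 57, 26, 49, 39, 37, 22, 19, 33, 65, 13, 61, 56, 55, 11, 46, 53, 69, 43, 67, 28, 64, 42, 23, 63, 71, 58, 70, 14, 32, 21, 48, 68, 72, 29, 35, 7, 16, 47, 24, 34, 36, 51, 54, 40, 8, 60, 12, 17, 18, 62, 27, 20, 4, 30, 6, 45, 9, 31, 50, 10, 2, 15, 3, 59, 41, 52, 25, 5, 1]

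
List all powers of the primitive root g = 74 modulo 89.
74^1, 74^2, ..., 74^{88} mod 89: [74, 47, 7, 73, 62, 49, 66, 78, 76, 17, 12, 87, 30, 84, 75, 32, 54, 80, 46, 22, 26, 55, 65, 4, 29, 10, 28, 25, 70, 18, 86, 45, 37, 68, 48, 81, 31, 69, 33, 39, 38, 53, 6, 88, 15, 42, 82, 16, 27, 40, 23, 11, 13, 72, 77, 2, 59, 5, 14, 57, 35, 9, 43, 67, 63, 34, 24, 85, 60, 79, 61, 64, 19, 71, 3, 44, 52, 21, 41, 8, 58, 20, 56, 50, 51, 36, 83, 1]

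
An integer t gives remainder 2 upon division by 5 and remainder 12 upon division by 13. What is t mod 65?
M = 5 × 13 = 65. M₁ = 13, y₁ ≡ 2 mod 5. M₂ = 5, y₂ ≡ 8 mod 13. t = 2×13×2 + 12×5×8 ≡ 12 mod 65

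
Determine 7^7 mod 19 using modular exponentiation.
By repeated squaring (mod 19): 7^{1}≡7, 7^{2}≡11, 7^{4}≡7. Then 7^{7} = 7^{4+2+1} ≡ 7 × 11 × 7 ≡ 7 (mod 19)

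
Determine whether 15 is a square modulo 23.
By Euler's criterion: 15^{11} ≡ 22 (mod 23). Since this equals -1 (≡ 22), 15 is not a QR.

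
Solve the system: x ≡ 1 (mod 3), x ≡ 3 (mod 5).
M = 3 × 5 = 15. M₁ = 5, y₁ ≡ 2 (mod 3). M₂ = 3, y₂ ≡ 2 (mod 5). x = 1×5×2 + 3×3×2 ≡ 13 (mod 15)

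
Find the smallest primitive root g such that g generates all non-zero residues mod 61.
g = 2. Powers: [2, 4, 8, 16, 32, 3, 6, ...] generates all 60 non-zero residues.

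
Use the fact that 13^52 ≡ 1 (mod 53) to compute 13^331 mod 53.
By Fermat: 13^{52} ≡ 1 (mod 53). 331 ≡ 19 (mod 52). So 13^{331} ≡ 13^{19} ≡ 46 (mod 53)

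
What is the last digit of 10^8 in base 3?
Using Fermat: 10^{2} ≡ 1 mod 3. 8 ≡ 0 mod 2. So 10^{8} ≡ 10^{0} ≡ 1 mod 3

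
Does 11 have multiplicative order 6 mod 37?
Powers of 11 mod 37: 11^1≡11, 11^2≡10, 11^3≡36, 11^4≡26, 11^5≡27, 11^6≡1. First k with 11^k≡1 is k=6. Yes, ord_37(11) = 6.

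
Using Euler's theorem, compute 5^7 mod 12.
By Euler: 5^{4} ≡ 1 mod 12 since gcd(5, 12) = 1. 7 = 1×4 + 3. So 5^{7} ≡ 5^{3} ≡ 5 mod 12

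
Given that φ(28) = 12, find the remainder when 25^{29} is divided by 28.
By Euler: 25^{12} ≡ 1 (mod 28) since gcd(25, 28) = 1. 29 = 2×12 + 5. So 25^{29} ≡ 25^{5} ≡ 9 (mod 28)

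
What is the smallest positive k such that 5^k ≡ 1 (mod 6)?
Powers of 5 mod 6: 5^1≡5, 5^2≡1. Order = 2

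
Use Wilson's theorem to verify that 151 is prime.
(150)! mod 151 = 150. Since this equals -1 mod 151, Wilson confirms 151 is prime.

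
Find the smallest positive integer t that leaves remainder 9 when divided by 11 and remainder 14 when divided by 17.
M = 11 × 17 = 187. M₁ = 17, y₁ ≡ 2 (mod 11). M₂ = 11, y₂ ≡ 14 (mod 17). t = 9×17×2 + 14×11×14 ≡ 31 (mod 187)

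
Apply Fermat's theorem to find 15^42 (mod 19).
By Fermat: 15^{18} ≡ 1 (mod 19). 42 = 2×18 + 6. So 15^{42} ≡ 15^{6} ≡ 11 (mod 19)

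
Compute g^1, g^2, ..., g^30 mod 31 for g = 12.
12^1, 12^2, ..., 12^{30} mod 31: [12, 20, 23, 28, 26, 2, 24, 9, 15, 25, 21, 4, 17, 18, 30, 19, 11, 8, 3, 5, 29, 7, 22, 16, 6, 10, 27, 14, 13, 1]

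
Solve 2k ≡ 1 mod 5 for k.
Since 5 is prime, by Fermat 2^(-1) ≡ 2^{3} ≡ 3 mod 5. Verify: 2 × 3 = 6 ≡ 1 mod 5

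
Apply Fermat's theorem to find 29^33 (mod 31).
By Fermat: 29^{30} ≡ 1 (mod 31). So 29^{33} = 29^{30} · 29^{3} ≡ 29^{3} ≡ 23 (mod 31)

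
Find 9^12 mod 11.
Using Fermat: 9^{10} ≡ 1 mod 11. 12 ≡ 2 mod 10. So 9^{12} ≡ 9^{2} ≡ 4 mod 11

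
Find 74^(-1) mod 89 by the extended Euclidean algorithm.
Extended GCD: 74(-6) + 89(5) = 1. So 74^(-1) ≡ -6 ≡ 83 mod 89. Verify: 74 × 83 = 6142 ≡ 1 mod 89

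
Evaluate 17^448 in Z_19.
Using Fermat: 17^{18} ≡ 1 mod 19. 448 ≡ 16 mod 18. So 17^{448} ≡ 17^{16} ≡ 5 mod 19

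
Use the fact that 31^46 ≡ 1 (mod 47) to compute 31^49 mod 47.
By Fermat: 31^{46} ≡ 1 (mod 47). So 31^{49} = 31^{46} · 31^{3} ≡ 31^{3} ≡ 40 (mod 47)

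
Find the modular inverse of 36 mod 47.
Since 47 is prime, by Fermat 36^(-1) ≡ 36^{45} ≡ 17 (mod 47). Verify: 36 × 17 = 612 ≡ 1 (mod 47)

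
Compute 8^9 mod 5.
Using Fermat: 8^{4} ≡ 1 mod 5. 9 ≡ 1 mod 4. So 8^{9} ≡ 8^{1} ≡ 3 mod 5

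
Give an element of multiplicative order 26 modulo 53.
4 has order 26 mod 53 since 4^{26} ≡ 1 (mod 53) and no smaller power works.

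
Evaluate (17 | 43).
(17/43) = 17^{21} mod 43 = 1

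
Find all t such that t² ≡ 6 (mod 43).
The square roots of 6 mod 43 are 36 and 7. Verify: 36² = 1296 ≡ 6 (mod 43)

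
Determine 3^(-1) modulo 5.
Since 5 is prime, by Fermat 3^(-1) ≡ 3^{3} ≡ 2 (mod 5). Verify: 3 × 2 = 6 ≡ 1 (mod 5)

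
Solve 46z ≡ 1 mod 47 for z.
Since 47 is prime, by Fermat 46^(-1) ≡ 46^{45} ≡ 46 mod 47. Verify: 46 × 46 = 2116 ≡ 1 mod 47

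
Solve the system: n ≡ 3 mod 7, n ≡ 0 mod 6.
M = 7 × 6 = 42. M₁ = 6, y₁ ≡ 6 mod 7. M₂ = 7, y₂ ≡ 1 mod 6. n = 3×6×6 + 0×7×1 ≡ 24 mod 42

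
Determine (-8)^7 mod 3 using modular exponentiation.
Using Fermat: (-8)^{2} ≡ 1 mod 3. 7 ≡ 1 mod 2. So (-8)^{7} ≡ (-8)^{1} ≡ 1 mod 3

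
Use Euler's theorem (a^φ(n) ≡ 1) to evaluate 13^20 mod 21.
By Euler: 13^{12} ≡ 1 (mod 21) since gcd(13, 21) = 1. 20 = 1×12 + 8. So 13^{20} ≡ 13^{8} ≡ 1 (mod 21)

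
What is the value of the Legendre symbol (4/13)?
(4/13) = 4^{6} mod 13 = 1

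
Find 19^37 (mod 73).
By repeated squaring (mod 73): 19^{1}≡19, 19^{2}≡69, 19^{4}≡16, 19^{8}≡37, 19^{16}≡55, 19^{32}≡32. Then 19^{37} = 19^{32+4+1} ≡ 32 × 16 × 19 ≡ 19 (mod 73)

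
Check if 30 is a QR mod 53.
By Euler's criterion: 30^{26} ≡ 52 mod 53. Since this equals -1 (≡ 52), 30 is not a QR.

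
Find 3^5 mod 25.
By repeated squaring mod 25: 3^{1}≡3, 3^{2}≡9, 3^{4}≡6. Then 3^{5} = 3^{4+1} ≡ 6 × 3 ≡ 18 mod 25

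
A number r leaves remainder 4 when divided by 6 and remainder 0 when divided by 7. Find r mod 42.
M = 6 × 7 = 42. M₁ = 7, y₁ ≡ 1 mod 6. M₂ = 6, y₂ ≡ 6 mod 7. r = 4×7×1 + 0×6×6 ≡ 28 mod 42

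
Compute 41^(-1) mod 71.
Since 71 is prime, by Fermat 41^(-1) ≡ 41^{69} ≡ 26 mod 71. Verify: 41 × 26 = 1066 ≡ 1 mod 71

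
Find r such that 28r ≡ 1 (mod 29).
Since 29 is prime, by Fermat 28^(-1) ≡ 28^{27} ≡ 28 (mod 29). Verify: 28 × 28 = 784 ≡ 1 (mod 29)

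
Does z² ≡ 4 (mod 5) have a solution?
By Euler's criterion: 4^{2} ≡ 1 (mod 5). Since this equals 1, 4 is a QR.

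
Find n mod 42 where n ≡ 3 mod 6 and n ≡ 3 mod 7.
M = 6 × 7 = 42. M₁ = 7, y₁ ≡ 1 mod 6. M₂ = 6, y₂ ≡ 6 mod 7. n = 3×7×1 + 3×6×6 ≡ 3 mod 42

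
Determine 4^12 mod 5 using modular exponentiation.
Using Fermat: 4^{4} ≡ 1 (mod 5). 12 ≡ 0 (mod 4). So 4^{12} ≡ 4^{0} ≡ 1 (mod 5)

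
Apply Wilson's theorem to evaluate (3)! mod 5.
(4)! = (3)! × (4) ≡ -1 mod 5. So (3)! ≡ -1 × (4)^(-1) ≡ (-1)×(-1) = 1 mod 5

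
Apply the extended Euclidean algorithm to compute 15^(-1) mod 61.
Extended GCD: 15(-4) + 61(1) = 1. So 15^(-1) ≡ -4 ≡ 57 (mod 61). Verify: 15 × 57 = 855 ≡ 1 (mod 61)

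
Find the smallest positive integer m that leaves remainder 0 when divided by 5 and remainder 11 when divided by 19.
M = 5 × 19 = 95. M₁ = 19, y₁ ≡ 4 mod 5. M₂ = 5, y₂ ≡ 4 mod 19. m = 0×19×4 + 11×5×4 ≡ 30 mod 95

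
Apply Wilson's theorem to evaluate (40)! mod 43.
(42)! = (40)! × (41) × (42) ≡ -1 (mod 43). So (40)! ≡ -1 × [(42)(41)]^(-1) ≡ 21 (mod 43)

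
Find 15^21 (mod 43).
By repeated squaring (mod 43): 15^{1}≡15, 15^{2}≡10, 15^{4}≡14, 15^{8}≡24, 15^{16}≡17. Then 15^{21} = 15^{16+4+1} ≡ 17 × 14 × 15 ≡ 1 (mod 43)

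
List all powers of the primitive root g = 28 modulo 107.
28^1, 28^2, ..., 28^{106} mod 107: [28, 35, 17, 48, 60, 75, 67, 57, 98, 69, 6, 61, 103, 102, 74, 39, 22, 81, 21, 53, 93, 36, 45, 83, 77, 16, 20, 25, 58, 19, 104, 23, 2, 56, 70, 34, 96, 13, 43, 27, 7, 89, 31, 12, 15, 99, 97, 41, 78, 44, 55, 42, 106, 79, 72, 90, 59, 47, 32, 40, 50, 9, 38, 101, 46, 4, 5, 33, 68, 85, 26, 86, 54, 14, 71, 62, 24, 30, 91, 87, 82, 49, 88, 3, 84, 105, 51, 37, 73, 11, 94, 64, 80, 100, 18, 76, 95, 92, 8, 10, 66, 29, 63, 52, 65, 1]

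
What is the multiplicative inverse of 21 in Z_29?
Since 29 is prime, by Fermat 21^(-1) ≡ 21^{27} ≡ 18 mod 29. Verify: 21 × 18 = 378 ≡ 1 mod 29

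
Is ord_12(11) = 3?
Powers of 11 mod 12: 11^1≡11, 11^2≡1. Already 11^2≡1, so the order is 2 < 3. No, the actual order is 2.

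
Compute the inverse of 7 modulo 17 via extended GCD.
Extended GCD: 7(5) + 17(-2) = 1. So 7^(-1) ≡ 5 (mod 17). Verify: 7 × 5 = 35 ≡ 1 (mod 17)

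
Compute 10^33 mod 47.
By repeated squaring mod 47: 10^{1}≡10, 10^{2}≡6, 10^{4}≡36, 10^{8}≡27, 10^{16}≡24, 10^{32}≡12. Then 10^{33} = 10^{32+1} ≡ 12 × 10 ≡ 26 mod 47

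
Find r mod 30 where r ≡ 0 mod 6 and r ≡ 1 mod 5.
M = 6 × 5 = 30. M₁ = 5, y₁ ≡ 5 mod 6. M₂ = 6, y₂ ≡ 1 mod 5. r = 0×5×5 + 1×6×1 ≡ 6 mod 30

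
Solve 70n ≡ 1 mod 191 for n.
Since 191 is prime, by Fermat 70^(-1) ≡ 70^{189} ≡ 161 mod 191. Verify: 70 × 161 = 11270 ≡ 1 mod 191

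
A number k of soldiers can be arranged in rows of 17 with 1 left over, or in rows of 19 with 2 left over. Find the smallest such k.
M = 17 × 19 = 323. M₁ = 19, y₁ ≡ 9 (mod 17). M₂ = 17, y₂ ≡ 9 (mod 19). k = 1×19×9 + 2×17×9 ≡ 154 (mod 323)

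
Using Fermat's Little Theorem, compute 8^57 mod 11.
By Fermat: 8^{10} ≡ 1 (mod 11). 57 = 5×10 + 7. So 8^{57} ≡ 8^{7} ≡ 2 (mod 11)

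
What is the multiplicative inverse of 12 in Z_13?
Since 13 is prime, by Fermat 12^(-1) ≡ 12^{11} ≡ 12 (mod 13). Verify: 12 × 12 = 144 ≡ 1 (mod 13)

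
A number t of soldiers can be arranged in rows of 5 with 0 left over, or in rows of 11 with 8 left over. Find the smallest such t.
M = 5 × 11 = 55. M₁ = 11, y₁ ≡ 1 mod 5. M₂ = 5, y₂ ≡ 9 mod 11. t = 0×11×1 + 8×5×9 ≡ 30 mod 55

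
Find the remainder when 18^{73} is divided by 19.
By Fermat: 18^{18} ≡ 1 (mod 19). 73 = 4×18 + 1. So 18^{73} ≡ 18^{1} ≡ 18 (mod 19)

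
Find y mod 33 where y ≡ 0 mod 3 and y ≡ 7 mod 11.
M = 3 × 11 = 33. M₁ = 11, y₁ ≡ 2 mod 3. M₂ = 3, y₂ ≡ 4 mod 11. y = 0×11×2 + 7×3×4 ≡ 18 mod 33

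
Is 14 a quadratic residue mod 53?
By Euler's criterion: 14^{26} ≡ 52 (mod 53). Since this equals -1 (≡ 52), 14 is not a QR.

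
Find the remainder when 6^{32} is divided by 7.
By Fermat: 6^{6} ≡ 1 (mod 7). 32 = 5×6 + 2. So 6^{32} ≡ 6^{2} ≡ 1 (mod 7)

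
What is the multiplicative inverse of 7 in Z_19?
Since 19 is prime, by Fermat 7^(-1) ≡ 7^{17} ≡ 11 mod 19. Verify: 7 × 11 = 77 ≡ 1 mod 19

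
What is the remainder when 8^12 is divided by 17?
By repeated squaring mod 17: 8^{1}≡8, 8^{2}≡13, 8^{4}≡16, 8^{8}≡1. Then 8^{12} = 8^{8+4} ≡ 1 × 16 ≡ 16 mod 17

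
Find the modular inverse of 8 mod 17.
Since 17 is prime, by Fermat 8^(-1) ≡ 8^{15} ≡ 15 (mod 17). Verify: 8 × 15 = 120 ≡ 1 (mod 17)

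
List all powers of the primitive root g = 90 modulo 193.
90^1, 90^2, ..., 90^{192} mod 193: [90, 187, 39, 36, 152, 170, 53, 138, 68, 137, 171, 143, 132, 107, 173, 130, 120, 185, 52, 48, 74, 98, 135, 184, 155, 54, 35, 62, 176, 14, 102, 109, 160, 118, 5, 64, 163, 2, 180, 181, 78, 72, 111, 147, 106, 83, 136, 81, 149, 93, 71, 21, 153, 67, 47, 177, 104, 96, 148, 3, 77, 175, 117, 108, 70, 124, 159, 28, 11, 25, 127, 43, 10, 128, 133, 4, 167, 169, 156, 144, 29, 101, 19, 166, 79, 162, 105, 186, 142, 42, 113, 134, 94, 161, 15, 192, 103, 6, 154, 157, 41, 23, 140, 55, 125, 56, 22, 50, 61, 86, 20, 63, 73, 8, 141, 145, 119, 95, 58, 9, 38, 139, 158, 131, 17, 179, 91, 84, 33, 75, 188, 129, 30, 191, 13, 12, 115, 121, 82, 46, 87, 110, 57, 112, 44, 100, 122, 172, 40, 126, 146, 16, 89, 97, 45, 190, 116, 18, 76, 85, 123, 69, 34, 165, 182, 168, 66, 150, 183, 65, 60, 189, 26, 24, 37, 49, 164, 92, 174, 27, 114, 31, 88, 7, 51, 151, 80, 59, 99, 32, 178, 1]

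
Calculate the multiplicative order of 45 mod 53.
Powers of 45 mod 53: 45^1≡45, 45^2≡11, 45^3≡18, 45^4≡15, 45^5≡39, 45^6≡6, 45^7≡5, 45^8≡13, 45^9≡2, 45^10≡37, 45^11≡22, 45^12≡36, 45^13≡30, 45^14≡25, 45^15≡12, 45^16≡10, 45^17≡26, 45^18≡4, 45^19≡21, 45^20≡44, 45^21≡19, 45^22≡7, 45^23≡50, 45^24≡24, 45^25≡20, 45^26≡52, 45^27≡8, 45^28≡42, 45^29≡35, 45^30≡38, 45^31≡14, 45^32≡47, 45^33≡48, 45^34≡40, 45^35≡51, 45^36≡16, 45^37≡31, 45^38≡17, 45^39≡23, 45^40≡28, 45^41≡41, 45^42≡43, 45^43≡27, 45^44≡49, 45^45≡32, 45^46≡9, 45^47≡34, 45^48≡46, 45^49≡3, 45^50≡29, 45^51≡33, 45^52≡1. So the order of 45 is 52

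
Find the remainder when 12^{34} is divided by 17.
By Fermat: 12^{16} ≡ 1 (mod 17). 34 = 2×16 + 2. So 12^{34} ≡ 12^{2} ≡ 8 (mod 17)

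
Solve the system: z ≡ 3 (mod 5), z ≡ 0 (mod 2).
M = 5 × 2 = 10. M₁ = 2, y₁ ≡ 3 (mod 5). M₂ = 5, y₂ ≡ 1 (mod 2). z = 3×2×3 + 0×5×1 ≡ 8 (mod 10)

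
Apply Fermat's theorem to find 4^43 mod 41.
By Fermat: 4^{40} ≡ 1 mod 41. So 4^{43} = 4^{40} · 4^{3} ≡ 4^{3} ≡ 23 mod 41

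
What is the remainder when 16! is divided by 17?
By Wilson's theorem, (16)! ≡ -1 ≡ 16 (mod 17)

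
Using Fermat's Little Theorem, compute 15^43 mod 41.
By Fermat: 15^{40} ≡ 1 (mod 41). So 15^{43} = 15^{40} · 15^{3} ≡ 15^{3} ≡ 13 (mod 41)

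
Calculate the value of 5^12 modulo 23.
By repeated squaring mod 23: 5^{1}≡5, 5^{2}≡2, 5^{4}≡4, 5^{8}≡16. Then 5^{12} = 5^{8+4} ≡ 16 × 4 ≡ 18 mod 23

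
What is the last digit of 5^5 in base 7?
By repeated squaring (mod 7): 5^{1}≡5, 5^{2}≡4, 5^{4}≡2. Then 5^{5} = 5^{4+1} ≡ 2 × 5 ≡ 3 (mod 7)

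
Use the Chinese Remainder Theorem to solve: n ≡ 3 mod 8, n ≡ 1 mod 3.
M = 8 × 3 = 24. M₁ = 3, y₁ ≡ 3 mod 8. M₂ = 8, y₂ ≡ 2 mod 3. n = 3×3×3 + 1×8×2 ≡ 19 mod 24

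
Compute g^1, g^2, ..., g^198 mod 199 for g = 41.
41^1, 41^2, ..., 41^{198} mod 199: [41, 89, 67, 160, 192, 111, 173, 128, 74, 49, 19, 182, 99, 79, 55, 66, 119, 103, 44, 13, 135, 162, 75, 90, 108, 50, 60, 72, 166, 40, 48, 177, 93, 32, 118, 62, 154, 145, 174, 169, 163, 116, 179, 175, 11, 53, 183, 140, 168, 122, 27, 112, 15, 18, 141, 10, 12, 94, 73, 8, 129, 115, 138, 86, 143, 92, 190, 29, 194, 193, 152, 63, 195, 35, 42, 130, 156, 28, 153, 104, 85, 102, 3, 123, 68, 2, 82, 178, 134, 121, 185, 23, 147, 57, 148, 98, 38, 165, 198, 158, 110, 132, 39, 7, 88, 26, 71, 125, 150, 180, 17, 100, 120, 144, 133, 80, 96, 155, 186, 64, 37, 124, 109, 91, 149, 139, 127, 33, 159, 151, 22, 106, 167, 81, 137, 45, 54, 25, 30, 36, 83, 20, 24, 188, 146, 16, 59, 31, 77, 172, 87, 184, 181, 58, 189, 187, 105, 126, 191, 70, 84, 61, 113, 56, 107, 9, 170, 5, 6, 47, 136, 4, 164, 157, 69, 43, 171, 46, 95, 114, 97, 196, 76, 131, 197, 117, 21, 65, 78, 14, 176, 52, 142, 51, 101, 161, 34, 1]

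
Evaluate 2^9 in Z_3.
Using Fermat: 2^{2} ≡ 1 (mod 3). 9 ≡ 1 (mod 2). So 2^{9} ≡ 2^{1} ≡ 2 (mod 3)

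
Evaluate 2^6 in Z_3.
Using Fermat: 2^{2} ≡ 1 (mod 3). 6 ≡ 0 (mod 2). So 2^{6} ≡ 2^{0} ≡ 1 (mod 3)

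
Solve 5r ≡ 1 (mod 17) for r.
Since 17 is prime, by Fermat 5^(-1) ≡ 5^{15} ≡ 7 (mod 17). Verify: 5 × 7 = 35 ≡ 1 (mod 17)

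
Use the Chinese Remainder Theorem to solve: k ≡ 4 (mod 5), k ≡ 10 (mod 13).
M = 5 × 13 = 65. M₁ = 13, y₁ ≡ 2 (mod 5). M₂ = 5, y₂ ≡ 8 (mod 13). k = 4×13×2 + 10×5×8 ≡ 49 (mod 65)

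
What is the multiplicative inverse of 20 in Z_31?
Since 31 is prime, by Fermat 20^(-1) ≡ 20^{29} ≡ 14 mod 31. Verify: 20 × 14 = 280 ≡ 1 mod 31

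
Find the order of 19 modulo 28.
Powers of 19 mod 28: 19^1≡19, 19^2≡25, 19^3≡27, 19^4≡9, 19^5≡3, 19^6≡1. So the order of 19 is 6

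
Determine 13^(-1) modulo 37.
Since 37 is prime, by Fermat 13^(-1) ≡ 13^{35} ≡ 20 mod 37. Verify: 13 × 20 = 260 ≡ 1 mod 37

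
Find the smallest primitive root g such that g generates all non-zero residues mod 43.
g = 3. For each prime q|42: 3^{21}≡42, 3^{14}≡36, 3^{6}≡41, none ≡ 1, so ord_43(3) = 42 and 3 is a primitive root.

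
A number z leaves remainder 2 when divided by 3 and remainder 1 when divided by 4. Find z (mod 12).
M = 3 × 4 = 12. M₁ = 4, y₁ ≡ 1 (mod 3). M₂ = 3, y₂ ≡ 3 (mod 4). z = 2×4×1 + 1×3×3 ≡ 5 (mod 12)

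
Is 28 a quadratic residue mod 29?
By Euler's criterion: 28^{14} ≡ 1 (mod 29). Since this equals 1, 28 is a QR.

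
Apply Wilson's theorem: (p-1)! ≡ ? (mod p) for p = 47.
By Wilson's theorem, (46)! ≡ -1 ≡ 46 (mod 47)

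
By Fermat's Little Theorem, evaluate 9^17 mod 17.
By Fermat: 9^{16} ≡ 1 (mod 17). So 9^{17} = 9^{16} · 9^{1} ≡ 9^{1} ≡ 9 (mod 17)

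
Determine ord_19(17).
Powers of 17 mod 19: 17^1≡17, 17^2≡4, 17^3≡11, 17^4≡16, 17^5≡6, 17^6≡7, 17^7≡5, 17^8≡9, 17^9≡1. So the order of 17 is 9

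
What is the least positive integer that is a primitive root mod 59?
g = 2. For each prime q|58: 2^{29}≡58, 2^{2}≡4, none ≡ 1, so ord_59(2) = 58 and 2 is a primitive root.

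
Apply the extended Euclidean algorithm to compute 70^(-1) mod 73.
Extended GCD: 70(24) + 73(-23) = 1. So 70^(-1) ≡ 24 (mod 73). Verify: 70 × 24 = 1680 ≡ 1 (mod 73)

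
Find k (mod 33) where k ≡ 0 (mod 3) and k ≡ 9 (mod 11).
M = 3 × 11 = 33. M₁ = 11, y₁ ≡ 2 (mod 3). M₂ = 3, y₂ ≡ 4 (mod 11). k = 0×11×2 + 9×3×4 ≡ 9 (mod 33)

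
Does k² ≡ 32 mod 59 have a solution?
By Euler's criterion: 32^{29} ≡ 58 mod 59. Since this equals -1 (≡ 58), 32 is not a QR.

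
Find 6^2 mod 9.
6^{2} = 36 ≡ 0 mod 9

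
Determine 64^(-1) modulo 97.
Since 97 is prime, by Fermat 64^(-1) ≡ 64^{95} ≡ 47 mod 97. Verify: 64 × 47 = 3008 ≡ 1 mod 97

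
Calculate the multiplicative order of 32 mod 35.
Powers of 32 mod 35: 32^1≡32, 32^2≡9, 32^3≡8, 32^4≡11, 32^5≡2, 32^6≡29, 32^7≡18, 32^8≡16, 32^9≡22, 32^10≡4, 32^11≡23, 32^12≡1. Order = 12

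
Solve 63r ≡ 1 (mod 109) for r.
Since 109 is prime, by Fermat 63^(-1) ≡ 63^{107} ≡ 45 (mod 109). Verify: 63 × 45 = 2835 ≡ 1 (mod 109)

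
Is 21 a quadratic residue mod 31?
By Euler's criterion: 21^{15} ≡ 30 mod 31. Since this equals -1 (≡ 30), 21 is not a QR.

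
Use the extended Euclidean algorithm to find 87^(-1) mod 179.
Extended GCD: 87(-72) + 179(35) = 1. So 87^(-1) ≡ -72 ≡ 107 (mod 179). Verify: 87 × 107 = 9309 ≡ 1 (mod 179)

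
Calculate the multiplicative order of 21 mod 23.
Powers of 21 mod 23: 21^1≡21, 21^2≡4, 21^3≡15, 21^4≡16, 21^5≡14, 21^6≡18, 21^7≡10, 21^8≡3, 21^9≡17, 21^10≡12, 21^11≡22, 21^12≡2, 21^13≡19, 21^14≡8, 21^15≡7, 21^16≡9, 21^17≡5, 21^18≡13, 21^19≡20, 21^20≡6, 21^21≡11, 21^22≡1. Order = 22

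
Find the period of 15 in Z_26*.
Powers of 15 mod 26: 15^1≡15, 15^2≡17, 15^3≡21, 15^4≡3, 15^5≡19, 15^6≡25, 15^7≡11, 15^8≡9, 15^9≡5, 15^10≡23, 15^11≡7, 15^12≡1. ord_26(15) = 12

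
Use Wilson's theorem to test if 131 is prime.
(130)! mod 131 = 130. Since 130 ≡ -1 (mod 131), 131 is prime.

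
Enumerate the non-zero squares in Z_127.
Quadratic residues modulo 127: {1, 2, 4, 8, 9, 11, 13, 15, 16, 17, 18, 19, 21, 22, 25, 26, 30, 31, 32, 34, 35, 36, 37, 38, 41, 42, 44, 47, 49, 50, 52, 60, 61, 62, 64, 68, 69, 70, 71, 72, 73, 74, 76, 79, 81, 82, 84, 87, 88, 94, 98, 99, 100, 103, 104, 107, 113, 115, 117, 120, 121, 122, 124}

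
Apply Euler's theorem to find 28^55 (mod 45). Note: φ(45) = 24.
By Euler: 28^{24} ≡ 1 (mod 45) since gcd(28, 45) = 1. 55 = 2×24 + 7. So 28^{55} ≡ 28^{7} ≡ 37 (mod 45)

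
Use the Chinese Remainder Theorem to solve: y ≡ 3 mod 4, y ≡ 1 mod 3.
M = 4 × 3 = 12. M₁ = 3, y₁ ≡ 3 mod 4. M₂ = 4, y₂ ≡ 1 mod 3. y = 3×3×3 + 1×4×1 ≡ 7 mod 12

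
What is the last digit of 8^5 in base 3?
Using Fermat: 8^{2} ≡ 1 mod 3. 5 ≡ 1 mod 2. So 8^{5} ≡ 8^{1} ≡ 2 mod 3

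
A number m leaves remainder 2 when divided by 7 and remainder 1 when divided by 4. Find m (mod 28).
M = 7 × 4 = 28. M₁ = 4, y₁ ≡ 2 (mod 7). M₂ = 7, y₂ ≡ 3 (mod 4). m = 2×4×2 + 1×7×3 ≡ 9 (mod 28)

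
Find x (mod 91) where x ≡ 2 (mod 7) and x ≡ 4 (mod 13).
M = 7 × 13 = 91. M₁ = 13, y₁ ≡ 6 (mod 7). M₂ = 7, y₂ ≡ 2 (mod 13). x = 2×13×6 + 4×7×2 ≡ 30 (mod 91)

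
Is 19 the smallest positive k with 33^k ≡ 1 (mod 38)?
Powers of 33 mod 38: 33^1≡33, 33^2≡25, 33^3≡27, 33^4≡17, 33^5≡29, 33^6≡7, 33^7≡3, 33^8≡23, 33^9≡37, 33^10≡5, 33^11≡13, 33^12≡11, 33^13≡21, 33^14≡9, 33^15≡31, 33^16≡35, 33^17≡15, 33^18≡1. Already 33^18≡1, so the order is 18 < 19. No, the actual order is 18.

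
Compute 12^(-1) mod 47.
Since 47 is prime, by Fermat 12^(-1) ≡ 12^{45} ≡ 4 mod 47. Verify: 12 × 4 = 48 ≡ 1 mod 47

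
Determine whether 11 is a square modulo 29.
By Euler's criterion: 11^{14} ≡ 28 (mod 29). Since this equals -1 (≡ 28), 11 is not a QR.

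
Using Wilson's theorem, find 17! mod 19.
(18)! = (17)! × (18) ≡ -1 (mod 19). So (17)! ≡ -1 × (18)^(-1) ≡ (-1)×(-1) = 1 (mod 19)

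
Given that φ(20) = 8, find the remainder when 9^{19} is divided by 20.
By Euler: 9^{8} ≡ 1 mod 20 since gcd(9, 20) = 1. 19 = 2×8 + 3. So 9^{19} ≡ 9^{3} ≡ 9 mod 20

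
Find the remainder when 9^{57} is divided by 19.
By Fermat: 9^{18} ≡ 1 mod 19. 57 = 3×18 + 3. So 9^{57} ≡ 9^{3} ≡ 7 mod 19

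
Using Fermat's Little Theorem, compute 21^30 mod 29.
By Fermat: 21^{28} ≡ 1 mod 29. So 21^{30} = 21^{28} · 21^{2} ≡ 21^{2} ≡ 6 mod 29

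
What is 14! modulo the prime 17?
(16)! = (14)! × (15) × (16) ≡ -1 (mod 17). So (14)! ≡ -1 × [(16)(15)]^(-1) ≡ 8 (mod 17)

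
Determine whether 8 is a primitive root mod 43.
8^{14} ≡ 1 mod 43 and 14 < 42, so ord_43(8) = 14 ≠ 42 and 8 is not a primitive root.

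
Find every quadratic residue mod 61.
QRs mod 61: {1, 3, 4, 5, 9, 12, 13, 14, 15, 16, 19, 20, 22, 25, 27, 34, 36, 39, 41, 42, 45, 46, 47, 48, 49, 52, 56, 57, 58, 60}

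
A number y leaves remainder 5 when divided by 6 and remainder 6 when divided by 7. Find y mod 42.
M = 6 × 7 = 42. M₁ = 7, y₁ ≡ 1 mod 6. M₂ = 6, y₂ ≡ 6 mod 7. y = 5×7×1 + 6×6×6 ≡ 41 mod 42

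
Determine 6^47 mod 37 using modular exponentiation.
Using Fermat: 6^{36} ≡ 1 mod 37. 47 ≡ 11 mod 36. So 6^{47} ≡ 6^{11} ≡ 31 mod 37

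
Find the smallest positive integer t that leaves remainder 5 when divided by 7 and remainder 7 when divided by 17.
M = 7 × 17 = 119. M₁ = 17, y₁ ≡ 5 (mod 7). M₂ = 7, y₂ ≡ 5 (mod 17). t = 5×17×5 + 7×7×5 ≡ 75 (mod 119)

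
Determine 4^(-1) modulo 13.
Since 13 is prime, by Fermat 4^(-1) ≡ 4^{11} ≡ 10 (mod 13). Verify: 4 × 10 = 40 ≡ 1 (mod 13)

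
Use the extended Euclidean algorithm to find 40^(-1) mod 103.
Extended GCD: 40(-18) + 103(7) = 1. So 40^(-1) ≡ -18 ≡ 85 mod 103. Verify: 40 × 85 = 3400 ≡ 1 mod 103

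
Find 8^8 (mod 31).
By repeated squaring (mod 31): 8^{1}≡8, 8^{2}≡2, 8^{4}≡4, 8^{8}≡16. So 8^{8} ≡ 16 (mod 31)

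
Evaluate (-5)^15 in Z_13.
Using Fermat: (-5)^{12} ≡ 1 (mod 13). 15 ≡ 3 (mod 12). So (-5)^{15} ≡ (-5)^{3} ≡ 5 (mod 13)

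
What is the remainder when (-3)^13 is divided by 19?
By repeated squaring (mod 19): (-3)^{1}≡16, (-3)^{2}≡9, (-3)^{4}≡5, (-3)^{8}≡6. Then (-3)^{13} = (-3)^{8+4+1} ≡ 6 × 5 × 16 ≡ 5 (mod 19)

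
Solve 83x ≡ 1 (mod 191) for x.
Since 191 is prime, by Fermat 83^(-1) ≡ 83^{189} ≡ 168 (mod 191). Verify: 83 × 168 = 13944 ≡ 1 (mod 191)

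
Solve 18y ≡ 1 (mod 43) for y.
Since 43 is prime, by Fermat 18^(-1) ≡ 18^{41} ≡ 12 (mod 43). Verify: 18 × 12 = 216 ≡ 1 (mod 43)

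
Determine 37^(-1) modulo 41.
Since 41 is prime, by Fermat 37^(-1) ≡ 37^{39} ≡ 10 (mod 41). Verify: 37 × 10 = 370 ≡ 1 (mod 41)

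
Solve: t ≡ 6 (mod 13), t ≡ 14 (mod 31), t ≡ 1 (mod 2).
M = 13 × 31 × 2 = 806. M₁ = 62, y₁ ≡ 4 (mod 13). M₂ = 26, y₂ ≡ 6 (mod 31). M₃ = 403, y₃ ≡ 1 (mod 2). t = 6×62×4 + 14×26×6 + 1×403×1 ≡ 45 (mod 806)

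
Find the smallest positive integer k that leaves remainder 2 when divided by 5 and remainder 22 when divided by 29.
M = 5 × 29 = 145. M₁ = 29, y₁ ≡ 4 (mod 5). M₂ = 5, y₂ ≡ 6 (mod 29). k = 2×29×4 + 22×5×6 ≡ 22 (mod 145)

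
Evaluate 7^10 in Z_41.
By repeated squaring mod 41: 7^{1}≡7, 7^{2}≡8, 7^{4}≡23, 7^{8}≡37. Then 7^{10} = 7^{8+2} ≡ 37 × 8 ≡ 9 mod 41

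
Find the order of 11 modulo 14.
Powers of 11 mod 14: 11^1≡11, 11^2≡9, 11^3≡1. Order = 3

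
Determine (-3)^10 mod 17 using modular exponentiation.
By repeated squaring (mod 17): (-3)^{1}≡14, (-3)^{2}≡9, (-3)^{4}≡13, (-3)^{8}≡16. Then (-3)^{10} = (-3)^{8+2} ≡ 16 × 9 ≡ 8 (mod 17)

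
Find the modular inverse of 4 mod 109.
Since 109 is prime, by Fermat 4^(-1) ≡ 4^{107} ≡ 82 (mod 109). Verify: 4 × 82 = 328 ≡ 1 (mod 109)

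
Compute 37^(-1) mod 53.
Since 53 is prime, by Fermat 37^(-1) ≡ 37^{51} ≡ 43 mod 53. Verify: 37 × 43 = 1591 ≡ 1 mod 53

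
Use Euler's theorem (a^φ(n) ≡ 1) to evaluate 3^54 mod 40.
By Euler: 3^{16} ≡ 1 (mod 40) since gcd(3, 40) = 1. 54 = 3×16 + 6. So 3^{54} ≡ 3^{6} ≡ 9 (mod 40)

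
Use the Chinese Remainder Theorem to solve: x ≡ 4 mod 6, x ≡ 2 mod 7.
M = 6 × 7 = 42. M₁ = 7, y₁ ≡ 1 mod 6. M₂ = 6, y₂ ≡ 6 mod 7. x = 4×7×1 + 2×6×6 ≡ 16 mod 42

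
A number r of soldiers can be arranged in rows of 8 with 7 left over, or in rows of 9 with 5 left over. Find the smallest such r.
M = 8 × 9 = 72. M₁ = 9, y₁ ≡ 1 mod 8. M₂ = 8, y₂ ≡ 8 mod 9. r = 7×9×1 + 5×8×8 ≡ 23 mod 72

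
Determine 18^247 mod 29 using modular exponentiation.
Using Fermat: 18^{28} ≡ 1 (mod 29). 247 ≡ 23 (mod 28). So 18^{247} ≡ 18^{23} ≡ 2 (mod 29)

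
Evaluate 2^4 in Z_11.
2^{4} = 16 ≡ 5 mod 11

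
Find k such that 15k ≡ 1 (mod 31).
Since 31 is prime, by Fermat 15^(-1) ≡ 15^{29} ≡ 29 (mod 31). Verify: 15 × 29 = 435 ≡ 1 (mod 31)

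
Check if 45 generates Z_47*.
ord_47(45) divides 46. For each prime q|46: 45^{23}≡46, 45^{2}≡4, none ≡ 1. So 45 has order 46 and is a primitive root mod 47.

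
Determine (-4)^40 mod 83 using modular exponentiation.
By repeated squaring mod 83: (-4)^{1}≡79, (-4)^{2}≡16, (-4)^{4}≡7, (-4)^{8}≡49, (-4)^{16}≡77, (-4)^{32}≡36. Then (-4)^{40} = (-4)^{32+8} ≡ 36 × 49 ≡ 21 mod 83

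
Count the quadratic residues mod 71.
Exactly half the non-zero residues mod a prime are QRs: (71-1)/2 = 35.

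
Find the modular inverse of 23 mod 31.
Since 31 is prime, by Fermat 23^(-1) ≡ 23^{29} ≡ 27 (mod 31). Verify: 23 × 27 = 621 ≡ 1 (mod 31)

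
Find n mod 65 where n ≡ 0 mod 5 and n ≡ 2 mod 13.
M = 5 × 13 = 65. M₁ = 13, y₁ ≡ 2 mod 5. M₂ = 5, y₂ ≡ 8 mod 13. n = 0×13×2 + 2×5×8 ≡ 15 mod 65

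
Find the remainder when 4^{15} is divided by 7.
By Fermat: 4^{6} ≡ 1 (mod 7). 15 = 2×6 + 3. So 4^{15} ≡ 4^{3} ≡ 1 (mod 7)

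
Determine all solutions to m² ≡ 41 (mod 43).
The square roots of 41 mod 43 are 16 and 27. Verify: 16² = 256 ≡ 41 (mod 43)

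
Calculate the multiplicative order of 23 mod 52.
Powers of 23 mod 52: 23^1≡23, 23^2≡9, 23^3≡51, 23^4≡29, 23^5≡43, 23^6≡1. ord_52(23) = 6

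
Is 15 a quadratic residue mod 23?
By Euler's criterion: 15^{11} ≡ 22 mod 23. Since this equals -1 (≡ 22), 15 is not a QR.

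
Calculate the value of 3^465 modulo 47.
Using Fermat: 3^{46} ≡ 1 (mod 47). 465 ≡ 5 (mod 46). So 3^{465} ≡ 3^{5} ≡ 8 (mod 47)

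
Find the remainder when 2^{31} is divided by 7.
By Fermat: 2^{6} ≡ 1 mod 7. 31 = 5×6 + 1. So 2^{31} ≡ 2^{1} ≡ 2 mod 7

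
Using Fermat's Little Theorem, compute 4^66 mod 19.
By Fermat: 4^{18} ≡ 1 (mod 19). 66 = 3×18 + 12. So 4^{66} ≡ 4^{12} ≡ 7 (mod 19)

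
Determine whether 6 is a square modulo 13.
By Euler's criterion: 6^{6} ≡ 12 mod 13. Since this equals -1 (≡ 12), 6 is not a QR.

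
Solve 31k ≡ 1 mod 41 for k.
Since 41 is prime, by Fermat 31^(-1) ≡ 31^{39} ≡ 4 mod 41. Verify: 31 × 4 = 124 ≡ 1 mod 41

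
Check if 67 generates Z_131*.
ord_131(67) divides 130. For each prime q|130: 67^{65}≡130, 67^{26}≡53, 67^{10}≡45, none ≡ 1. So 67 has order 130 and is a primitive root mod 131.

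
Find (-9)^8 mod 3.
By repeated squaring mod 3: (-9)^{1}≡0, (-9)^{2}≡0, (-9)^{4}≡0, (-9)^{8}≡0. So (-9)^{8} ≡ 0 mod 3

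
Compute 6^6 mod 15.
By repeated squaring (mod 15): 6^{1}≡6, 6^{2}≡6, 6^{4}≡6. Then 6^{6} = 6^{4+2} ≡ 6 × 6 ≡ 6 (mod 15)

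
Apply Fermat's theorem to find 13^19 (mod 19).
By Fermat: 13^{18} ≡ 1 (mod 19). So 13^{19} = 13^{18} · 13^{1} ≡ 13^{1} ≡ 13 (mod 19)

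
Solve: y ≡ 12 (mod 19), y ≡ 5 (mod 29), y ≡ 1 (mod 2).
M = 19 × 29 × 2 = 1102. M₁ = 58, y₁ ≡ 1 (mod 19). M₂ = 38, y₂ ≡ 13 (mod 29). M₃ = 551, y₃ ≡ 1 (mod 2). y = 12×58×1 + 5×38×13 + 1×551×1 ≡ 411 (mod 1102)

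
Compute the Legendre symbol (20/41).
(20/41) = 20^{20} mod 41 = 1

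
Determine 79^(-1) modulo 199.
Since 199 is prime, by Fermat 79^(-1) ≡ 79^{197} ≡ 131 mod 199. Verify: 79 × 131 = 10349 ≡ 1 mod 199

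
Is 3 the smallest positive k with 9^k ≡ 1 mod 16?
Powers of 9 mod 16: 9^1≡9, 9^2≡1. Already 9^2≡1, so the order is 2 < 3. No, the actual order is 2.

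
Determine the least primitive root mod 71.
g = 7. Powers: [7, 49, 59, 58, 51, 2, 14, ...] generates all 70 non-zero residues.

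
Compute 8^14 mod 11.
Using Fermat: 8^{10} ≡ 1 mod 11. 14 ≡ 4 mod 10. So 8^{14} ≡ 8^{4} ≡ 4 mod 11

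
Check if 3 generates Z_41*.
3^{8} ≡ 1 mod 41 and 8 < 40, so ord_41(3) = 8 ≠ 40 and 3 is not a primitive root.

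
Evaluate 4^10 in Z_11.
Using Fermat: 4^{10} ≡ 1 (mod 11). 10 ≡ 0 (mod 10). So 4^{10} ≡ 4^{0} ≡ 1 (mod 11)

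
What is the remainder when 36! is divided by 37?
By Wilson's theorem, (36)! ≡ -1 ≡ 36 (mod 37)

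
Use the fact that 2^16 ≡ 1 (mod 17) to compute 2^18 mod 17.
By Fermat: 2^{16} ≡ 1 (mod 17). So 2^{18} = 2^{16} · 2^{2} ≡ 2^{2} ≡ 4 (mod 17)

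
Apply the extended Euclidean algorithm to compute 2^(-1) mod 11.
Extended GCD: 2(-5) + 11(1) = 1. So 2^(-1) ≡ -5 ≡ 6 mod 11. Verify: 2 × 6 = 12 ≡ 1 mod 11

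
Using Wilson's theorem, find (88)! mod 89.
By Wilson's theorem, (88)! ≡ -1 ≡ 88 mod 89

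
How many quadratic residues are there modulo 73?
The squaring map on Z_73* is 2-to-1, so there are (72)/2 = 36 QRs.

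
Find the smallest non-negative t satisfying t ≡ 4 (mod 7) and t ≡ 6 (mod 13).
M = 7 × 13 = 91. M₁ = 13, y₁ ≡ 6 (mod 7). M₂ = 7, y₂ ≡ 2 (mod 13). t = 4×13×6 + 6×7×2 ≡ 32 (mod 91)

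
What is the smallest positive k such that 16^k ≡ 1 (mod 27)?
Powers of 16 mod 27: 16^1≡16, 16^2≡13, 16^3≡19, 16^4≡7, 16^5≡4, 16^6≡10, 16^7≡25, 16^8≡22, 16^9≡1. So the order of 16 is 9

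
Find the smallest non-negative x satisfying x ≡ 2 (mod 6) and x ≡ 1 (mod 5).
M = 6 × 5 = 30. M₁ = 5, y₁ ≡ 5 (mod 6). M₂ = 6, y₂ ≡ 1 (mod 5). x = 2×5×5 + 1×6×1 ≡ 26 (mod 30)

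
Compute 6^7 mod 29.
By repeated squaring mod 29: 6^{1}≡6, 6^{2}≡7, 6^{4}≡20. Then 6^{7} = 6^{4+2+1} ≡ 20 × 7 × 6 ≡ 28 mod 29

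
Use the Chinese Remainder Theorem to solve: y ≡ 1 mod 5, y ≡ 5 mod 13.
M = 5 × 13 = 65. M₁ = 13, y₁ ≡ 2 mod 5. M₂ = 5, y₂ ≡ 8 mod 13. y = 1×13×2 + 5×5×8 ≡ 31 mod 65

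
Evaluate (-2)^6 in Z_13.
By repeated squaring mod 13: (-2)^{1}≡11, (-2)^{2}≡4, (-2)^{4}≡3. Then (-2)^{6} = (-2)^{4+2} ≡ 3 × 4 ≡ 12 mod 13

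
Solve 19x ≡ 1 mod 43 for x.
Since 43 is prime, by Fermat 19^(-1) ≡ 19^{41} ≡ 34 mod 43. Verify: 19 × 34 = 646 ≡ 1 mod 43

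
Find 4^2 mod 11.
4^{2} = 16 ≡ 5 mod 11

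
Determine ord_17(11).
Powers of 11 mod 17: 11^1≡11, 11^2≡2, 11^3≡5, 11^4≡4, 11^5≡10, 11^6≡8, 11^7≡3, 11^8≡16, 11^9≡6, 11^10≡15, 11^11≡12, 11^12≡13, 11^13≡7, 11^14≡9, 11^15≡14, 11^16≡1. ord_17(11) = 16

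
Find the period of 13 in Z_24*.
Powers of 13 mod 24: 13^1≡13, 13^2≡1. ord_24(13) = 2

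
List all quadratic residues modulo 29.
QRs mod 29: {1, 4, 5, 6, 7, 9, 13, 16, 20, 22, 23, 24, 25, 28}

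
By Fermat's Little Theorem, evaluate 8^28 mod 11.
By Fermat: 8^{10} ≡ 1 (mod 11). 28 = 2×10 + 8. So 8^{28} ≡ 8^{8} ≡ 5 (mod 11)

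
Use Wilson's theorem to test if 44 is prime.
(43)! mod 44 = 0. Since 0 ≢ -1 (mod 44), 44 is not prime.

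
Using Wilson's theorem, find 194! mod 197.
(196)! = (194)! × (195) × (196) ≡ -1 mod 197. So (194)! ≡ -1 × [(196)(195)]^(-1) ≡ 98 mod 197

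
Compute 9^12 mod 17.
By repeated squaring (mod 17): 9^{1}≡9, 9^{2}≡13, 9^{4}≡16, 9^{8}≡1. Then 9^{12} = 9^{8+4} ≡ 1 × 16 ≡ 16 (mod 17)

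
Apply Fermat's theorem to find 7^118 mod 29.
By Fermat: 7^{28} ≡ 1 mod 29. 118 = 4×28 + 6. So 7^{118} ≡ 7^{6} ≡ 25 mod 29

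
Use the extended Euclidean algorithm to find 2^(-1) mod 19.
Extended GCD: 2(-9) + 19(1) = 1. So 2^(-1) ≡ -9 ≡ 10 mod 19. Verify: 2 × 10 = 20 ≡ 1 mod 19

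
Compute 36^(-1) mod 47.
Since 47 is prime, by Fermat 36^(-1) ≡ 36^{45} ≡ 17 mod 47. Verify: 36 × 17 = 612 ≡ 1 mod 47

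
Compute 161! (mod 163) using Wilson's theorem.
(162)! = (161)! × (162) ≡ -1 (mod 163). So (161)! ≡ -1 × (162)^(-1) ≡ (-1)×(-1) = 1 (mod 163)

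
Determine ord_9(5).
Powers of 5 mod 9: 5^1≡5, 5^2≡7, 5^3≡8, 5^4≡4, 5^5≡2, 5^6≡1. Order = 6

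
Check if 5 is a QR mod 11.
By Euler's criterion: 5^{5} ≡ 1 mod 11. Since this equals 1, 5 is a QR.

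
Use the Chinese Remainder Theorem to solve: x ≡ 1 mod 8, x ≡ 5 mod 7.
M = 8 × 7 = 56. M₁ = 7, y₁ ≡ 7 mod 8. M₂ = 8, y₂ ≡ 1 mod 7. x = 1×7×7 + 5×8×1 ≡ 33 mod 56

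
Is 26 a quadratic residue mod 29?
By Euler's criterion: 26^{14} ≡ 28 (mod 29). Since this equals -1 (≡ 28), 26 is not a QR.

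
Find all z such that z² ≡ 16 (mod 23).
The square roots of 16 mod 23 are 4 and 19. Verify: 4² = 16 ≡ 16 (mod 23)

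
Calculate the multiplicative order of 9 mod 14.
Powers of 9 mod 14: 9^1≡9, 9^2≡11, 9^3≡1. Order = 3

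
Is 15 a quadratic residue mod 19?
By Euler's criterion: 15^{9} ≡ 18 mod 19. Since this equals -1 (≡ 18), 15 is not a QR.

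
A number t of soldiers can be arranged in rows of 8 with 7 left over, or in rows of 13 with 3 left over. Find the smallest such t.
M = 8 × 13 = 104. M₁ = 13, y₁ ≡ 5 (mod 8). M₂ = 8, y₂ ≡ 5 (mod 13). t = 7×13×5 + 3×8×5 ≡ 55 (mod 104)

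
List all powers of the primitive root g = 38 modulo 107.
38^1, 38^2, ..., 38^{106} mod 107: [38, 53, 88, 27, 63, 40, 22, 87, 96, 10, 59, 102, 24, 56, 95, 79, 6, 14, 104, 100, 55, 57, 26, 25, 94, 41, 60, 33, 77, 37, 15, 35, 46, 36, 84, 89, 65, 9, 21, 49, 43, 29, 32, 39, 91, 34, 8, 90, 103, 62, 2, 76, 106, 69, 54, 19, 80, 44, 67, 85, 20, 11, 97, 48, 5, 83, 51, 12, 28, 101, 93, 3, 7, 52, 50, 81, 82, 13, 66, 47, 74, 30, 70, 92, 72, 61, 71, 23, 18, 42, 98, 86, 58, 64, 78, 75, 68, 16, 73, 99, 17, 4, 45, 105, 31, 1]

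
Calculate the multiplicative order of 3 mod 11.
Powers of 3 mod 11: 3^1≡3, 3^2≡9, 3^3≡5, 3^4≡4, 3^5≡1. ord_11(3) = 5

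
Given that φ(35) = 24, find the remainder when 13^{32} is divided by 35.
By Euler: 13^{24} ≡ 1 mod 35 since gcd(13, 35) = 1. 32 = 1×24 + 8. So 13^{32} ≡ 13^{8} ≡ 1 mod 35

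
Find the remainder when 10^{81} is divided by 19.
By Fermat: 10^{18} ≡ 1 (mod 19). 81 = 4×18 + 9. So 10^{81} ≡ 10^{9} ≡ 18 (mod 19)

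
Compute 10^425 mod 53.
Using Fermat: 10^{52} ≡ 1 (mod 53). 425 ≡ 9 (mod 52). So 10^{425} ≡ 10^{9} ≡ 28 (mod 53)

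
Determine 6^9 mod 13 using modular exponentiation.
By repeated squaring (mod 13): 6^{1}≡6, 6^{2}≡10, 6^{4}≡9, 6^{8}≡3. Then 6^{9} = 6^{8+1} ≡ 3 × 6 ≡ 5 (mod 13)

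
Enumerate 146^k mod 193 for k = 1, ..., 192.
146^1, 146^2, ..., 146^{192} mod 193: [146, 86, 11, 62, 174, 121, 103, 177, 173, 168, 17, 166, 111, 187, 89, 63, 127, 14, 114, 46, 154, 96, 120, 150, 91, 162, 106, 36, 45, 8, 10, 109, 88, 110, 41, 3, 52, 65, 33, 186, 136, 170, 116, 145, 133, 118, 51, 112, 140, 175, 74, 189, 188, 42, 149, 138, 76, 95, 167, 64, 80, 100, 125, 108, 135, 24, 30, 134, 71, 137, 123, 9, 156, 2, 99, 172, 22, 124, 155, 49, 13, 161, 153, 143, 34, 139, 29, 181, 178, 126, 61, 28, 35, 92, 115, 192, 47, 107, 182, 131, 19, 72, 90, 16, 20, 25, 176, 27, 82, 6, 104, 130, 66, 179, 79, 147, 39, 97, 73, 43, 102, 31, 87, 157, 148, 185, 183, 84, 105, 83, 152, 190, 141, 128, 160, 7, 57, 23, 77, 48, 60, 75, 142, 81, 53, 18, 119, 4, 5, 151, 44, 55, 117, 98, 26, 129, 113, 93, 68, 85, 58, 169, 163, 59, 122, 56, 70, 184, 37, 191, 94, 21, 171, 69, 38, 144, 180, 32, 40, 50, 159, 54, 164, 12, 15, 67, 132, 165, 158, 101, 78, 1]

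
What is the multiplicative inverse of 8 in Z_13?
Since 13 is prime, by Fermat 8^(-1) ≡ 8^{11} ≡ 5 mod 13. Verify: 8 × 5 = 40 ≡ 1 mod 13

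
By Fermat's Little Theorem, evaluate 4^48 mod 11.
By Fermat: 4^{10} ≡ 1 mod 11. 48 = 4×10 + 8. So 4^{48} ≡ 4^{8} ≡ 9 mod 11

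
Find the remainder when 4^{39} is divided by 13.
By Fermat: 4^{12} ≡ 1 mod 13. 39 = 3×12 + 3. So 4^{39} ≡ 4^{3} ≡ 12 mod 13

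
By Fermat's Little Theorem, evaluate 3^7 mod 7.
By Fermat: 3^{6} ≡ 1 (mod 7). So 3^{7} = 3^{6} · 3^{1} ≡ 3^{1} ≡ 3 (mod 7)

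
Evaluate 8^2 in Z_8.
8^{2} = 64 ≡ 0 mod 8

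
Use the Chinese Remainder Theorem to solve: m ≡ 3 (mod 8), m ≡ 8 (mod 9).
M = 8 × 9 = 72. M₁ = 9, y₁ ≡ 1 (mod 8). M₂ = 8, y₂ ≡ 8 (mod 9). m = 3×9×1 + 8×8×8 ≡ 35 (mod 72)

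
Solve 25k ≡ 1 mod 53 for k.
Since 53 is prime, by Fermat 25^(-1) ≡ 25^{51} ≡ 17 mod 53. Verify: 25 × 17 = 425 ≡ 1 mod 53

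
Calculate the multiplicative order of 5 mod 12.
Powers of 5 mod 12: 5^1≡5, 5^2≡1. ord_12(5) = 2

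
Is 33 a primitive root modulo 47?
ord_47(33) divides 46. For each prime q|46: 33^{23}≡46, 33^{2}≡8, none ≡ 1. So 33 has order 46 and is a primitive root mod 47.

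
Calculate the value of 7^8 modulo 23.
By repeated squaring mod 23: 7^{1}≡7, 7^{2}≡3, 7^{4}≡9, 7^{8}≡12. So 7^{8} ≡ 12 mod 23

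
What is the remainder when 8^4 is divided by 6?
8^{4} = 4096 ≡ 4 mod 6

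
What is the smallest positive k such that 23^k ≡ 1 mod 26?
Powers of 23 mod 26: 23^1≡23, 23^2≡9, 23^3≡25, 23^4≡3, 23^5≡17, 23^6≡1. Order = 6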